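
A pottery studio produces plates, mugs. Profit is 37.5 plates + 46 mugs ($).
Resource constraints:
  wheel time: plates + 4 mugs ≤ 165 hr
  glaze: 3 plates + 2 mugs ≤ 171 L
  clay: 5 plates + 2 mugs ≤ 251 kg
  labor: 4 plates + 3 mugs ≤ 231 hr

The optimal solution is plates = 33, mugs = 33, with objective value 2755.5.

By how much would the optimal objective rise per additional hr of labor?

At the optimum: wheel time uses 165 of 165 (binding); glaze uses 165 of 171 (slack = 6); clay uses 231 of 251 (slack = 20); labor uses 231 of 231 (binding).
By complementary slackness, y = 0 for the non-binding constraints.
From A_Bᵀ y = c: 1·y_wheel time + 4·y_labor = 37.5; 4·y_wheel time + 3·y_labor = 46.
→ y_wheel time = 5.5 and y_labor = 8.
Shadow price of labor = 8.

8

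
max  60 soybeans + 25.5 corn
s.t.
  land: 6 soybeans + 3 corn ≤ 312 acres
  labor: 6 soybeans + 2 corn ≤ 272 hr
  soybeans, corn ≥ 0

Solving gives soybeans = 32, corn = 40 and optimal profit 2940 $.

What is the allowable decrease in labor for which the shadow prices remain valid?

64

Binding constraints: land, labor. The basis is B = [[6,3],[6,2]] with det -6.
Per unit decrease in labor, x* moves by d = (-0.5, 1).
The basis stays optimal until soybeans reaches 0; allowable decrease = 64 hr.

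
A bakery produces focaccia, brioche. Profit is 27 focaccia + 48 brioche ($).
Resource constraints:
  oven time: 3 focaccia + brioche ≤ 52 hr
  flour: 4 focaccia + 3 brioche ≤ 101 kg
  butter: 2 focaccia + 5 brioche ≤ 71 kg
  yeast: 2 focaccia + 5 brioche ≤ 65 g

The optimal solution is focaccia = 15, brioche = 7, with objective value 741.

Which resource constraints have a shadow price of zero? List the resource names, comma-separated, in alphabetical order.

oven time: 52/52 (binding)
flour: 81/101 (slack 20)
butter: 65/71 (slack 6)
yeast: 65/65 (binding)
By complementary slackness, a constraint with positive slack has shadow price 0 → butter, flour.

butter, flour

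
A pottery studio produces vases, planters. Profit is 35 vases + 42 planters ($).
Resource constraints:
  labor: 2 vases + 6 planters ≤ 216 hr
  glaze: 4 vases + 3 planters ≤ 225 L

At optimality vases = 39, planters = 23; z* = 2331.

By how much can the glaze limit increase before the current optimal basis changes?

Binding constraints: labor, glaze. The basis is B = [[2,6],[4,3]] with det -18.
Per unit increase in glaze, x* moves by d = (0.3333, -0.1111).
The basis stays optimal until planters reaches 0; allowable increase = 207 L.

207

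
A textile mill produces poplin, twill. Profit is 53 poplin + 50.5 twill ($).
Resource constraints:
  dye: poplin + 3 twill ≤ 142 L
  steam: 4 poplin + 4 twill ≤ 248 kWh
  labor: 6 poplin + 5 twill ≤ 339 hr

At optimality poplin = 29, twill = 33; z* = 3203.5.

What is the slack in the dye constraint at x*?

14

dye used = 1·29 + 3·33 = 128; slack = 142 − 128 = 14.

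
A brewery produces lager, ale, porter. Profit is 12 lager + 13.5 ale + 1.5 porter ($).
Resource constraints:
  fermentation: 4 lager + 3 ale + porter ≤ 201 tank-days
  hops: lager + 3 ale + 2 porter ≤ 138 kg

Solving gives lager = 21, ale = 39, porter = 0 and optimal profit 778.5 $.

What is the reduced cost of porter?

Check each constraint at x*: fermentation 201/201 (tight); hops 138/138 (tight).
The binding rows give the dual system: 4·y_fermentation + 1·y_hops = 12 and 3·y_fermentation + 3·y_hops = 13.5.
This yields shadow prices y_fermentation = 2.5, y_hops = 2.
Reduced cost of porter: c₃ − yᵀa₃ = 1.5 − (2.5·1 + 2·2) = 1.5 − 6.5 = -5.

-5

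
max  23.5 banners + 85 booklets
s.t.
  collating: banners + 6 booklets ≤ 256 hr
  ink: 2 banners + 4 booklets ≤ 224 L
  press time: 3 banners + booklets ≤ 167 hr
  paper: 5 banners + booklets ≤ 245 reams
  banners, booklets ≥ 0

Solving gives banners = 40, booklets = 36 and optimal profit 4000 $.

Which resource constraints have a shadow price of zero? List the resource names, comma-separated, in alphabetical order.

collating: 256/256 (binding)
ink: 224/224 (binding)
press time: 156/167 (slack 11)
paper: 236/245 (slack 9)
By complementary slackness, a constraint with positive slack has shadow price 0 → paper, press time.

paper, press time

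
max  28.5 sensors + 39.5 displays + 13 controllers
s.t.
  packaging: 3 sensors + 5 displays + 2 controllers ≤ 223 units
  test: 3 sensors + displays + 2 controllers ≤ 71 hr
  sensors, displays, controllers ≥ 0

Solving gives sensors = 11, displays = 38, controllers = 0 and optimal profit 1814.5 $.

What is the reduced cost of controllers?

Check each constraint at x*: packaging 223/223 (tight); test 71/71 (tight).
From A_Bᵀ y = c: 3·y_packaging + 3·y_test = 28.5; 5·y_packaging + 1·y_test = 39.5.
Solving: y_packaging = 7.5, y_test = 2.
Reduced cost of controllers: c₃ − yᵀa₃ = 13 − (7.5·2 + 2·2) = 13 − 19 = -6.

-6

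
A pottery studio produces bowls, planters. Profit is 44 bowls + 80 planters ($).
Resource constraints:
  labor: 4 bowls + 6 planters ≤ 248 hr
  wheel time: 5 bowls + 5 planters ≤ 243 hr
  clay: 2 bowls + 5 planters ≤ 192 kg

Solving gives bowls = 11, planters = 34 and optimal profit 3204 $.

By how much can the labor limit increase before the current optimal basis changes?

Binding constraints: labor, clay. The basis is B = [[4,6],[2,5]] with det 8.
Per unit increase in labor, x* moves by d = (0.625, -0.25).
The basis stays optimal until wheel time becomes binding; allowable increase = 9.6 hr.

9.6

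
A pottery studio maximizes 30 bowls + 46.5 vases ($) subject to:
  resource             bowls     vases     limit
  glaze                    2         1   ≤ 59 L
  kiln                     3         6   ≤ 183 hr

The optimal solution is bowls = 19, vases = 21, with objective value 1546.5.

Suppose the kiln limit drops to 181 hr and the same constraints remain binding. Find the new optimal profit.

At the optimum: glaze uses 59 of 59 (binding); kiln uses 183 of 183 (binding).
Dual feasibility on the basic columns requires 2·y_glaze + 3·y_kiln = 30, 1·y_glaze + 6·y_kiln = 46.5.
This yields shadow prices y_glaze = 4.5, y_kiln = 7.
Δz = y_kiln·Δb = 7 × (-2) = -14, so new z* = 1546.5 − 14 = 1532.5.

1532.5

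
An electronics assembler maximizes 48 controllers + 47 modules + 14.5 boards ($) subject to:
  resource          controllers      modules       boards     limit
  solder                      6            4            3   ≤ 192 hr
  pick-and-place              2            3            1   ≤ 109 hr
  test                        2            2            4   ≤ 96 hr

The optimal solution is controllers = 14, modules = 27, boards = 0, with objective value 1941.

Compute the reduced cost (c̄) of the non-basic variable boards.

At the optimum: solder uses 192 of 192 (binding); pick-and-place uses 109 of 109 (binding); test uses 82 of 96 (slack = 14).
By complementary slackness, y = 0 for the non-binding constraint.
From A_Bᵀ y = c: 6·y_solder + 2·y_pick-and-place = 48; 4·y_solder + 3·y_pick-and-place = 47.
This yields shadow prices y_solder = 5, y_pick-and-place = 9.
Reduced cost of boards: c₃ − yᵀa₃ = 14.5 − (5·3 + 9·1) = 14.5 − 24 = -9.5.

-9.5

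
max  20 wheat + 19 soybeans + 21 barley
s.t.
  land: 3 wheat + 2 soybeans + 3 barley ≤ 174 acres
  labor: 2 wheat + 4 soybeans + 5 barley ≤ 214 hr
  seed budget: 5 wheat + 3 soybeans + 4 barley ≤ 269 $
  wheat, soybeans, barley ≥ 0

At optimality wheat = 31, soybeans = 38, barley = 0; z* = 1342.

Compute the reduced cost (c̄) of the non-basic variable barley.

Check each constraint at x*: land 169/174 (slack 5); labor 214/214 (tight); seed budget 269/269 (tight).
Since land is not tight, its dual is 0.
Dual feasibility on the basic columns requires 2·y_labor + 5·y_seed budget = 20, 4·y_labor + 3·y_seed budget = 19.
This yields shadow prices y_labor = 2.5, y_seed budget = 3.
Reduced cost of barley: c₃ − yᵀa₃ = 21 − (2.5·5 + 3·4) = 21 − 24.5 = -3.5.

-3.5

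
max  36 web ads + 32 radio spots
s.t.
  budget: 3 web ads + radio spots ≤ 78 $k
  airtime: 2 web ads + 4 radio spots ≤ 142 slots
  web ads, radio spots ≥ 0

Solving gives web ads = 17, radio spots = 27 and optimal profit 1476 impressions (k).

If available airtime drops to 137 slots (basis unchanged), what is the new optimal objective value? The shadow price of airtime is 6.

Δb = -5, so new z* = 1476 + (6)·(-5) = 1476 − 30 = 1446.

1446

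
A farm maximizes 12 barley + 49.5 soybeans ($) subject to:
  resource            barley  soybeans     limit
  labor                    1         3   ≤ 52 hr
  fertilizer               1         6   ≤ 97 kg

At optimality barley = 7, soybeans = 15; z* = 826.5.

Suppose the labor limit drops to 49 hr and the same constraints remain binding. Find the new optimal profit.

At the optimum: labor uses 52 of 52 (binding); fertilizer uses 97 of 97 (binding).
Dual feasibility on the basic columns requires 1·y_labor + 1·y_fertilizer = 12, 3·y_labor + 6·y_fertilizer = 49.5.
This yields shadow prices y_labor = 7.5, y_fertilizer = 4.5.
Δz = y_labor·Δb = 7.5 × (-3) = -22.5, so new z* = 826.5 − 22.5 = 804.

804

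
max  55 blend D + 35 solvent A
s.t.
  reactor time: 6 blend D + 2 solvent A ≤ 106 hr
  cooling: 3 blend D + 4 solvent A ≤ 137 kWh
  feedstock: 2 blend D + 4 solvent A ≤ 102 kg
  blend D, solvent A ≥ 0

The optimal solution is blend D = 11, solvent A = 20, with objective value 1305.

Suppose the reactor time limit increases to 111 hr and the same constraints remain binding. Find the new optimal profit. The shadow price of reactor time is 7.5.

1342.5

Δb = 5, so new z* = 1305 + (7.5)·(5) = 1305 + 37.5 = 1342.5.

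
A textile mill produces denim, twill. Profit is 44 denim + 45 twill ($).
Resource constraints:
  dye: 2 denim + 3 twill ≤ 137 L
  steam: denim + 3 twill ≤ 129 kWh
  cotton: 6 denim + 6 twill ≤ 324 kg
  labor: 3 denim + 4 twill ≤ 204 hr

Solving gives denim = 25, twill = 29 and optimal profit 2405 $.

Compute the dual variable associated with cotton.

Binding: dye and cotton. Non-binding: steam (17 unused), labor (13 unused).
Since steam, labor are not tight, their duals are 0.
From A_Bᵀ y = c: 2·y_dye + 6·y_cotton = 44; 3·y_dye + 6·y_cotton = 45.
→ y_dye = 1 and y_cotton = 7.
Shadow price of cotton = 7.

7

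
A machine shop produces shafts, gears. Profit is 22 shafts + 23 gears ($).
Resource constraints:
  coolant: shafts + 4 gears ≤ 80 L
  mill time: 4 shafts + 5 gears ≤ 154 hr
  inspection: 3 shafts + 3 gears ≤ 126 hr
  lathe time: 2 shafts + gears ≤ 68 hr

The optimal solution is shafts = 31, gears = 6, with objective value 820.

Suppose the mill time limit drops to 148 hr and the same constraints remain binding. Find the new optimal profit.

Check each constraint at x*: coolant 55/80 (slack 25); mill time 154/154 (tight); inspection 111/126 (slack 15); lathe time 68/68 (tight).
By complementary slackness, y = 0 for the non-binding constraints.
The binding rows give the dual system: 4·y_mill time + 2·y_lathe time = 22 and 5·y_mill time + 1·y_lathe time = 23.
This yields shadow prices y_mill time = 4, y_lathe time = 3.
Δz = y_mill time·Δb = 4 × (-6) = -24, so new z* = 820 − 24 = 796.

796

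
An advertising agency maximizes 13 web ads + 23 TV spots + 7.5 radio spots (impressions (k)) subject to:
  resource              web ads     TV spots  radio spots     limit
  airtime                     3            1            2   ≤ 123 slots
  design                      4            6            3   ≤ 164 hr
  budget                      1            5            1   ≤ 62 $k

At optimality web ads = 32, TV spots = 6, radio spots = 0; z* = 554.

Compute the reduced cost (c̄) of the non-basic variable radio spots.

Binding: design and budget. Non-binding: airtime (21 unused).
Since airtime is not tight, its dual is 0.
From A_Bᵀ y = c: 4·y_design + 1·y_budget = 13; 6·y_design + 5·y_budget = 23.
This yields shadow prices y_design = 3, y_budget = 1.
Reduced cost of radio spots: c₃ − yᵀa₃ = 7.5 − (3·3 + 1·1) = 7.5 − 10 = -2.5.

-2.5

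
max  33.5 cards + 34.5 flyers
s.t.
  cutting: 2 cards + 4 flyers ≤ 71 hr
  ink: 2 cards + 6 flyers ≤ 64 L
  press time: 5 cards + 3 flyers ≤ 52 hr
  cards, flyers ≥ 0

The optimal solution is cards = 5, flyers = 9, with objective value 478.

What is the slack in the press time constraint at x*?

0

press time used = 5·5 + 3·9 = 52; slack = 52 − 52 = 0.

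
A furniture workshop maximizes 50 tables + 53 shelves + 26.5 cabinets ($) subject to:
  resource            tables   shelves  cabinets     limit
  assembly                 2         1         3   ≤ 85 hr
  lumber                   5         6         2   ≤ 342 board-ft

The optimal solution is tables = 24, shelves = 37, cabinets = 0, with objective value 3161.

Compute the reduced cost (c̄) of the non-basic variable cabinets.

Both assembly and lumber are binding at x*.
From A_Bᵀ y = c: 2·y_assembly + 5·y_lumber = 50; 1·y_assembly + 6·y_lumber = 53.
Solving: y_assembly = 5, y_lumber = 8.
Reduced cost of cabinets: c₃ − yᵀa₃ = 26.5 − (5·3 + 8·2) = 26.5 − 31 = -4.5.

-4.5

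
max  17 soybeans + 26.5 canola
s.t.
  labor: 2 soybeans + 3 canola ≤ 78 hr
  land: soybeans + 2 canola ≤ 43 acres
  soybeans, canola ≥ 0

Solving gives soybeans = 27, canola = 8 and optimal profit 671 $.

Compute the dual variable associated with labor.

At the optimum: labor uses 78 of 78 (binding); land uses 43 of 43 (binding).
Dual feasibility on the basic columns requires 2·y_labor + 1·y_land = 17, 3·y_labor + 2·y_land = 26.5.
→ y_labor = 7.5 and y_land = 2.
Shadow price of labor = 7.5.

7.5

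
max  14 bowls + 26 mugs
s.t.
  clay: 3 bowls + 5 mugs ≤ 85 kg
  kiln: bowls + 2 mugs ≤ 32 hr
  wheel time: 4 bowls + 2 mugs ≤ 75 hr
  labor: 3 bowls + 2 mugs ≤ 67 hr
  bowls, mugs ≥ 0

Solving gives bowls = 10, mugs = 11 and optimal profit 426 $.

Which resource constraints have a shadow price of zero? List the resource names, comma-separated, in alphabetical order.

clay: 85/85 (binding)
kiln: 32/32 (binding)
wheel time: 62/75 (slack 13)
labor: 52/67 (slack 15)
By complementary slackness, a constraint with positive slack has shadow price 0 → labor, wheel time.

labor, wheel time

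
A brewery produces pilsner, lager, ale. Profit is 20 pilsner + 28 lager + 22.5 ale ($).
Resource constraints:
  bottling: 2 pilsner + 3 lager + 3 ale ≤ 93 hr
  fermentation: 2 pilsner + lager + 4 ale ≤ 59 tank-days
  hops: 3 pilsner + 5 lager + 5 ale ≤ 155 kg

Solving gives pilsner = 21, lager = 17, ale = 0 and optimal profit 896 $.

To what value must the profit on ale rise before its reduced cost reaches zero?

31

Check each constraint at x*: bottling 93/93 (tight); fermentation 59/59 (tight); hops 148/155 (slack 7).
Since hops is not tight, its dual is 0.
From A_Bᵀ y = c: 2·y_bottling + 2·y_fermentation = 20; 3·y_bottling + 1·y_fermentation = 28.
This yields shadow prices y_bottling = 9, y_fermentation = 1.
ale enters the basis when its profit ≥ yᵀa₃ = 9·3 + 1·4 = 31.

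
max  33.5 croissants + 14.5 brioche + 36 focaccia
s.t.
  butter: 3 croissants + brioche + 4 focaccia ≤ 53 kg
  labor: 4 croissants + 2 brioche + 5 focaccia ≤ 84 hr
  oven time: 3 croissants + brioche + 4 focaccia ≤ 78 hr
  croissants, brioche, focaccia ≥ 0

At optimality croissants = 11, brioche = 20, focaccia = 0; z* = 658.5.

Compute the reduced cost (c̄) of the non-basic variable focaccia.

Check each constraint at x*: butter 53/53 (tight); labor 84/84 (tight); oven time 53/78 (slack 25).
Since oven time is not tight, its dual is 0.
The binding rows give the dual system: 3·y_butter + 4·y_labor = 33.5 and 1·y_butter + 2·y_labor = 14.5.
This yields shadow prices y_butter = 4.5, y_labor = 5.
Reduced cost of focaccia: c₃ − yᵀa₃ = 36 − (4.5·4 + 5·5) = 36 − 43 = -7.

-7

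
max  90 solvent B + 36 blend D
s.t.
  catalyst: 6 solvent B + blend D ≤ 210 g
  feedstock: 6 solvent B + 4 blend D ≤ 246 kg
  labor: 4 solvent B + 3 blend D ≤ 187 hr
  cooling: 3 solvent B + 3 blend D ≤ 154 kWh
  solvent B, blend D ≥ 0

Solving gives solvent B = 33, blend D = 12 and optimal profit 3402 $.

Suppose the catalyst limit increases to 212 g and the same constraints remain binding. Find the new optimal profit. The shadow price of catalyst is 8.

Δb = 2, so new z* = 3402 + (8)·(2) = 3402 + 16 = 3418.

3418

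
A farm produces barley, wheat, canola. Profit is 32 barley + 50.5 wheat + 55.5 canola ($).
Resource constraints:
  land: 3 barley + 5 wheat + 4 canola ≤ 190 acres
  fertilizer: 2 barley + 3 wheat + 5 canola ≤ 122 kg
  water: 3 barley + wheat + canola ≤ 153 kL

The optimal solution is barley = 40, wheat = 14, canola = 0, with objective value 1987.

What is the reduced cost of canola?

At the optimum: land uses 190 of 190 (binding); fertilizer uses 122 of 122 (binding); water uses 134 of 153 (slack = 19).
Since water is not tight, its dual is 0.
From A_Bᵀ y = c: 3·y_land + 2·y_fertilizer = 32; 5·y_land + 3·y_fertilizer = 50.5.
Solving: y_land = 5, y_fertilizer = 8.5.
Reduced cost of canola: c₃ − yᵀa₃ = 55.5 − (5·4 + 8.5·5) = 55.5 − 62.5 = -7.

-7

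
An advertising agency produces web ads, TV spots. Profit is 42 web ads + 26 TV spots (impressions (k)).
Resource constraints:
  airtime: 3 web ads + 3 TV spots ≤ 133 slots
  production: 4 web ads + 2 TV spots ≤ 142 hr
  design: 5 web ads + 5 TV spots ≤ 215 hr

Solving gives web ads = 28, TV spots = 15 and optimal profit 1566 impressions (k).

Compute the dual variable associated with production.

8

At the optimum: airtime uses 129 of 133 (slack = 4); production uses 142 of 142 (binding); design uses 215 of 215 (binding).
Slack constraints have shadow price 0 (complementary slackness).
Dual feasibility on the basic columns requires 4·y_production + 5·y_design = 42, 2·y_production + 5·y_design = 26.
Solving: y_production = 8, y_design = 2.
Shadow price of production = 8.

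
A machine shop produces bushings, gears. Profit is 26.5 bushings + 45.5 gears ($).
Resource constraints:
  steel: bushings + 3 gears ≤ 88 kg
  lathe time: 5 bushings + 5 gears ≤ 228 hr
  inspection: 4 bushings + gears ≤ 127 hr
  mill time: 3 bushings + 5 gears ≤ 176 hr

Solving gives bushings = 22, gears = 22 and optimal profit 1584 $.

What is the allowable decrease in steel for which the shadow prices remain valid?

Binding constraints: steel, mill time. The basis is B = [[1,3],[3,5]] with det -4.
Per unit decrease in steel, x* moves by d = (1.25, -0.75).
The basis stays optimal until lathe time becomes binding; allowable decrease = 3.2 kg.

3.2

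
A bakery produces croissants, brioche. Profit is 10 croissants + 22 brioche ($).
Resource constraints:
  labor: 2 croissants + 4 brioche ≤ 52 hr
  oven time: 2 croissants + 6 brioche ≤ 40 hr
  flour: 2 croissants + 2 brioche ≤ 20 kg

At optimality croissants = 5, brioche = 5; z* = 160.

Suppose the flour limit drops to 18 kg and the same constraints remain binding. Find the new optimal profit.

Binding: oven time and flour. Non-binding: labor (22 unused).
Since labor is not tight, its dual is 0.
From A_Bᵀ y = c: 2·y_oven time + 2·y_flour = 10; 6·y_oven time + 2·y_flour = 22.
Solving: y_oven time = 3, y_flour = 2.
Δz = y_flour·Δb = 2 × (-2) = -4, so new z* = 160 − 4 = 156.

156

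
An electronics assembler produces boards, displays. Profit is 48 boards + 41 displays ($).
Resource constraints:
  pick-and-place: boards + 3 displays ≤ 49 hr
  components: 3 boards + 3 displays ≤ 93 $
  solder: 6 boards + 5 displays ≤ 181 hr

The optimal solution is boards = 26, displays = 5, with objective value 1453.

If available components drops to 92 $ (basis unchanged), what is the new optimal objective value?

1451

Check each constraint at x*: pick-and-place 41/49 (slack 8); components 93/93 (tight); solder 181/181 (tight).
By complementary slackness, y = 0 for the non-binding constraint.
Dual feasibility on the basic columns requires 3·y_components + 6·y_solder = 48, 3·y_components + 5·y_solder = 41.
→ y_components = 2 and y_solder = 7.
Δz = y_components·Δb = 2 × (-1) = -2, so new z* = 1453 − 2 = 1451.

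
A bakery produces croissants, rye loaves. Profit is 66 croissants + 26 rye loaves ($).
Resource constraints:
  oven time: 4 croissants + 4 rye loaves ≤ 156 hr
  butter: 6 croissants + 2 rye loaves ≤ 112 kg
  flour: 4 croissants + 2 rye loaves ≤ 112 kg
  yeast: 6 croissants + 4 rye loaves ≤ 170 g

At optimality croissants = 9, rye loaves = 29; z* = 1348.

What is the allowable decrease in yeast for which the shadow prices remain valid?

58

Binding constraints: butter, yeast. The basis is B = [[6,2],[6,4]] with det 12.
Per unit decrease in yeast, x* moves by d = (0.1667, -0.5).
The basis stays optimal until rye loaves reaches 0; allowable decrease = 58 g.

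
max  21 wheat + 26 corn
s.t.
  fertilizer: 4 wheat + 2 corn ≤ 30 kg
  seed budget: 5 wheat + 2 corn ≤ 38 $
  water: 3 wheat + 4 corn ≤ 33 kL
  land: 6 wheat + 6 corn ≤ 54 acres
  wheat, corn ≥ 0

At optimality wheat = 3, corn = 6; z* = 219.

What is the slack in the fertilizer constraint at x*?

fertilizer used = 4·3 + 2·6 = 24; slack = 30 − 24 = 6.

6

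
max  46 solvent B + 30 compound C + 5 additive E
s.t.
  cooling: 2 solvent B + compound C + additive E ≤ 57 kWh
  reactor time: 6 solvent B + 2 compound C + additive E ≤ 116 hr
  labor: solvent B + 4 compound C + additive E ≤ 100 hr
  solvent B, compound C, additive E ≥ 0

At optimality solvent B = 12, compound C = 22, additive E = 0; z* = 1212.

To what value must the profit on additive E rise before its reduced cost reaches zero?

At the optimum: cooling uses 46 of 57 (slack = 11); reactor time uses 116 of 116 (binding); labor uses 100 of 100 (binding).
Since cooling is not tight, its dual is 0.
From A_Bᵀ y = c: 6·y_reactor time + 1·y_labor = 46; 2·y_reactor time + 4·y_labor = 30.
→ y_reactor time = 7 and y_labor = 4.
additive E enters the basis when its profit ≥ yᵀa₃ = 7·1 + 4·1 = 11.

11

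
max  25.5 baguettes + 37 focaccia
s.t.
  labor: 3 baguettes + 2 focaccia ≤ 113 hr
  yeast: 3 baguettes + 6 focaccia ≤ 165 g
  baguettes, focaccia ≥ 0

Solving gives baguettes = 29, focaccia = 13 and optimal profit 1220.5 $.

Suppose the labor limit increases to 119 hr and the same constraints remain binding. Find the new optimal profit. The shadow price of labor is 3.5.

Δb = 6, so new z* = 1220.5 + (3.5)·(6) = 1220.5 + 21 = 1241.5.

1241.5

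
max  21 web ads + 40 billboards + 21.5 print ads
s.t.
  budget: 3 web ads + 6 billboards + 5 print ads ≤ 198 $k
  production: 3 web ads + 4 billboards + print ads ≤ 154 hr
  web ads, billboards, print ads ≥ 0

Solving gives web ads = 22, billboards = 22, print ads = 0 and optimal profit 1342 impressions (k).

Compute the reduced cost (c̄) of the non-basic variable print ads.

-9.5

At the optimum: budget uses 198 of 198 (binding); production uses 154 of 154 (binding).
From A_Bᵀ y = c: 3·y_budget + 3·y_production = 21; 6·y_budget + 4·y_production = 40.
Solving: y_budget = 6, y_production = 1.
Reduced cost of print ads: c₃ − yᵀa₃ = 21.5 − (6·5 + 1·1) = 21.5 − 31 = -9.5.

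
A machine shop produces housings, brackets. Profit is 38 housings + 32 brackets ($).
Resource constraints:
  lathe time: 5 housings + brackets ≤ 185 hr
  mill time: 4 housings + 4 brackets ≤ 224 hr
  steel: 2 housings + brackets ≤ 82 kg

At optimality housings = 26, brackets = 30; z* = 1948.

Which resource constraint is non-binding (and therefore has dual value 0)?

lathe time: 160/185 (slack 25)
mill time: 224/224 (binding)
steel: 82/82 (binding)
By complementary slackness, a constraint with positive slack has shadow price 0 → lathe time.

lathe time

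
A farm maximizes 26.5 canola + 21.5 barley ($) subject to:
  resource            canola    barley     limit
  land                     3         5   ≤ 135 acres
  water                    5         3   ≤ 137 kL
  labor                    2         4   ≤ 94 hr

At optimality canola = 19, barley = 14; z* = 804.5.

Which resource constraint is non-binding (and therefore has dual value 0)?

land

land: 127/135 (slack 8)
water: 137/137 (binding)
labor: 94/94 (binding)
By complementary slackness, a constraint with positive slack has shadow price 0 → land.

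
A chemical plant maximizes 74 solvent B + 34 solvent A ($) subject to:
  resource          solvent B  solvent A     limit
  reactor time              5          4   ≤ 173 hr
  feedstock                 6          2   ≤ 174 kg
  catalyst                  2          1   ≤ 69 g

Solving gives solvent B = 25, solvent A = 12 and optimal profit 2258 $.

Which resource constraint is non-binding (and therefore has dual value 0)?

reactor time: 173/173 (binding)
feedstock: 174/174 (binding)
catalyst: 62/69 (slack 7)
By complementary slackness, a constraint with positive slack has shadow price 0 → catalyst.

catalyst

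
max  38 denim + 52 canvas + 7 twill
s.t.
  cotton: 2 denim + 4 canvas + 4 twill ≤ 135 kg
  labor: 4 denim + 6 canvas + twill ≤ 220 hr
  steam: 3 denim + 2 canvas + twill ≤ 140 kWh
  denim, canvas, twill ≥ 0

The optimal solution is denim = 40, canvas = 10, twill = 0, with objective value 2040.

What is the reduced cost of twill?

-3

Binding: labor and steam. Non-binding: cotton (15 unused).
Since cotton is not tight, its dual is 0.
From A_Bᵀ y = c: 4·y_labor + 3·y_steam = 38; 6·y_labor + 2·y_steam = 52.
Solving: y_labor = 8, y_steam = 2.
Reduced cost of twill: c₃ − yᵀa₃ = 7 − (8·1 + 2·1) = 7 − 10 = -3.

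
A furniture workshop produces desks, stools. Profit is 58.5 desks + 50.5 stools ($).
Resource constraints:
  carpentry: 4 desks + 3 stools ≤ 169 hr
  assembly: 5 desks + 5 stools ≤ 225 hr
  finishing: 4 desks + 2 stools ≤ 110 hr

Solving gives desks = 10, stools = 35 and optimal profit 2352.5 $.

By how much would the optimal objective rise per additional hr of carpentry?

Binding: assembly and finishing. Non-binding: carpentry (24 unused).
By complementary slackness, y = 0 for the non-binding constraint.
From A_Bᵀ y = c: 5·y_assembly + 4·y_finishing = 58.5; 5·y_assembly + 2·y_finishing = 50.5.
→ y_assembly = 8.5 and y_finishing = 4.
Shadow price of carpentry = 0.

0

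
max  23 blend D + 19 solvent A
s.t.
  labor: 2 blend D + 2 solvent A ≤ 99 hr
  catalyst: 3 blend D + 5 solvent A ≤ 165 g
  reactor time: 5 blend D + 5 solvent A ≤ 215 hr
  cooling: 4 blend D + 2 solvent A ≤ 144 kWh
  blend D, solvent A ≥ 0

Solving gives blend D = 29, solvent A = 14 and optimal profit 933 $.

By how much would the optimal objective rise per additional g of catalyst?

Check each constraint at x*: labor 86/99 (slack 13); catalyst 157/165 (slack 8); reactor time 215/215 (tight); cooling 144/144 (tight).
By complementary slackness, y = 0 for the non-binding constraints.
Dual feasibility on the basic columns requires 5·y_reactor time + 4·y_cooling = 23, 5·y_reactor time + 2·y_cooling = 19.
Solving: y_reactor time = 3, y_cooling = 2.
Shadow price of catalyst = 0.

0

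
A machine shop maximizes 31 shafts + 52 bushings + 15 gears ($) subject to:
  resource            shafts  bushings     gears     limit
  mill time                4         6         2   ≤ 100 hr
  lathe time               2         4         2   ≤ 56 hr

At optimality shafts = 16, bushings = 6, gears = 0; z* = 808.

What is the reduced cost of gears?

-6

Both mill time and lathe time are binding at x*.
Dual feasibility on the basic columns requires 4·y_mill time + 2·y_lathe time = 31, 6·y_mill time + 4·y_lathe time = 52.
This yields shadow prices y_mill time = 5, y_lathe time = 5.5.
Reduced cost of gears: c₃ − yᵀa₃ = 15 − (5·2 + 5.5·2) = 15 − 21 = -6.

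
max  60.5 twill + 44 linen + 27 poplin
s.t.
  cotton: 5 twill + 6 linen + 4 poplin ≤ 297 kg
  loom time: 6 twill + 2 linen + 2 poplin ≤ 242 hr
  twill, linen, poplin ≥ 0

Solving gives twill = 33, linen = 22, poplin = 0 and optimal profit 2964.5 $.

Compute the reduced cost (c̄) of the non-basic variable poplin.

Both cotton and loom time are binding at x*.
Dual feasibility on the basic columns requires 5·y_cotton + 6·y_loom time = 60.5, 6·y_cotton + 2·y_loom time = 44.
Solving: y_cotton = 5.5, y_loom time = 5.5.
Reduced cost of poplin: c₃ − yᵀa₃ = 27 − (5.5·4 + 5.5·2) = 27 − 33 = -6.

-6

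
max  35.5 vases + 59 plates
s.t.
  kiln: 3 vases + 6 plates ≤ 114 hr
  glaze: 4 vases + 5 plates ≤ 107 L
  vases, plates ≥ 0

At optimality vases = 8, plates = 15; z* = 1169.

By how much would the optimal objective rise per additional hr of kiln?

At the optimum: kiln uses 114 of 114 (binding); glaze uses 107 of 107 (binding).
From A_Bᵀ y = c: 3·y_kiln + 4·y_glaze = 35.5; 6·y_kiln + 5·y_glaze = 59.
→ y_kiln = 6.5 and y_glaze = 4.
Shadow price of kiln = 6.5.

6.5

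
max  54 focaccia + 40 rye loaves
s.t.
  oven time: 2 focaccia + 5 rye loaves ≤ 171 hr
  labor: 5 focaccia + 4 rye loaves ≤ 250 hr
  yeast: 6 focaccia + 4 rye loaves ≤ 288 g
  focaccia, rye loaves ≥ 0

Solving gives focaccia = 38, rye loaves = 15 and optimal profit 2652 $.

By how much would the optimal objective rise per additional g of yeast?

At the optimum: oven time uses 151 of 171 (slack = 20); labor uses 250 of 250 (binding); yeast uses 288 of 288 (binding).
Slack constraints have shadow price 0 (complementary slackness).
From A_Bᵀ y = c: 5·y_labor + 6·y_yeast = 54; 4·y_labor + 4·y_yeast = 40.
This yields shadow prices y_labor = 6, y_yeast = 4.
Shadow price of yeast = 4.

4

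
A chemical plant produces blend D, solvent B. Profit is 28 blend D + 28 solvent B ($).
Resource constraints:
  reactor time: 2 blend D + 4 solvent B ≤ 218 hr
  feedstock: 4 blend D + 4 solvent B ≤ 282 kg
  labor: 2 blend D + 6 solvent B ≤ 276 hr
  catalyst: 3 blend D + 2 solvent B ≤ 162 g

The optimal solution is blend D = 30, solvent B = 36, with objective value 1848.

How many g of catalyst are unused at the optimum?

0

catalyst used = 3·30 + 2·36 = 162; slack = 162 − 162 = 0.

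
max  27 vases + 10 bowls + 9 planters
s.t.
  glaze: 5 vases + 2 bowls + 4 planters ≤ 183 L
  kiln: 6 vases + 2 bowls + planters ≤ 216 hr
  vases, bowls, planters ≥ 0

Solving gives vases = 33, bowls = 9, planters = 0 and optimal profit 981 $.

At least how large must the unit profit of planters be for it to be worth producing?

14

Check each constraint at x*: glaze 183/183 (tight); kiln 216/216 (tight).
Dual feasibility on the basic columns requires 5·y_glaze + 6·y_kiln = 27, 2·y_glaze + 2·y_kiln = 10.
This yields shadow prices y_glaze = 3, y_kiln = 2.
planters enters the basis when its profit ≥ yᵀa₃ = 3·4 + 2·1 = 14.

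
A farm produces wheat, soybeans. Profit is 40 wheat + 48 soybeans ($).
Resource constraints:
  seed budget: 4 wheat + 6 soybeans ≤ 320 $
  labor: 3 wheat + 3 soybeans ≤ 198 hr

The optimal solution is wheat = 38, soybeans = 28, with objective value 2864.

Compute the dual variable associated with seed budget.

4

At the optimum: seed budget uses 320 of 320 (binding); labor uses 198 of 198 (binding).
From A_Bᵀ y = c: 4·y_seed budget + 3·y_labor = 40; 6·y_seed budget + 3·y_labor = 48.
→ y_seed budget = 4 and y_labor = 8.
Shadow price of seed budget = 4.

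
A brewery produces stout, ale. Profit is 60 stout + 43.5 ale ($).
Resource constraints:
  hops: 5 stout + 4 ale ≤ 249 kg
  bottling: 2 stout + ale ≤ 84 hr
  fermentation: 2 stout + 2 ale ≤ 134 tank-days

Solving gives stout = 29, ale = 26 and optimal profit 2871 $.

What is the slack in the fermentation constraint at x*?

fermentation used = 2·29 + 2·26 = 110; slack = 134 − 110 = 24.

24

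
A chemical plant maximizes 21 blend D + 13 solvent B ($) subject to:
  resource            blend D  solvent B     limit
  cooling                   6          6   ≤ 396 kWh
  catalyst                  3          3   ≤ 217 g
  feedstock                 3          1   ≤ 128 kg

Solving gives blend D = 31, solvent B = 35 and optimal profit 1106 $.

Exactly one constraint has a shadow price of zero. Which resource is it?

cooling: 396/396 (binding)
catalyst: 198/217 (slack 19)
feedstock: 128/128 (binding)
By complementary slackness, a constraint with positive slack has shadow price 0 → catalyst.

catalyst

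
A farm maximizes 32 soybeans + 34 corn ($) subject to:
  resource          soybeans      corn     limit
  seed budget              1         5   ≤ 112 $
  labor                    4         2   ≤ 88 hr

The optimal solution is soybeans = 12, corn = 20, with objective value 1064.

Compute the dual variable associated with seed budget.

4

At the optimum: seed budget uses 112 of 112 (binding); labor uses 88 of 88 (binding).
From A_Bᵀ y = c: 1·y_seed budget + 4·y_labor = 32; 5·y_seed budget + 2·y_labor = 34.
→ y_seed budget = 4 and y_labor = 7.
Shadow price of seed budget = 4.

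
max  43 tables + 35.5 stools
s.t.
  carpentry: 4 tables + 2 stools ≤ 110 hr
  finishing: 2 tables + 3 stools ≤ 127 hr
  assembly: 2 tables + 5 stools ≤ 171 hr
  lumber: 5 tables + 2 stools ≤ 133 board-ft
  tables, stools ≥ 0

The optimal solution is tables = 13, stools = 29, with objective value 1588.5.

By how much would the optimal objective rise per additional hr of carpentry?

9

Binding: carpentry and assembly. Non-binding: finishing (14 unused), lumber (10 unused).
Since finishing, lumber are not tight, their duals are 0.
The binding rows give the dual system: 4·y_carpentry + 2·y_assembly = 43 and 2·y_carpentry + 5·y_assembly = 35.5.
→ y_carpentry = 9 and y_assembly = 3.5.
Shadow price of carpentry = 9.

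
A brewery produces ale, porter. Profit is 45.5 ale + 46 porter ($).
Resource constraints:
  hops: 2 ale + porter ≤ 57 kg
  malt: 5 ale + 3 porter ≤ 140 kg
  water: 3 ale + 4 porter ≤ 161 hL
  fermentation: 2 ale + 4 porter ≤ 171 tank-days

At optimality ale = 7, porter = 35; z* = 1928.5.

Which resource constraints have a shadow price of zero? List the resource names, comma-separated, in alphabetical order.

hops: 49/57 (slack 8)
malt: 140/140 (binding)
water: 161/161 (binding)
fermentation: 154/171 (slack 17)
By complementary slackness, a constraint with positive slack has shadow price 0 → fermentation, hops.

fermentation, hops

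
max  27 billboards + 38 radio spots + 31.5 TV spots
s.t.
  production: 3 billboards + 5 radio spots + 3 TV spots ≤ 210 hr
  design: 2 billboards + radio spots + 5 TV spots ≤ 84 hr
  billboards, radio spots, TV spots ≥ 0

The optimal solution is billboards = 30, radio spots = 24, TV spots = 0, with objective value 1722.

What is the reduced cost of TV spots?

-4.5

Both production and design are binding at x*.
The binding rows give the dual system: 3·y_production + 2·y_design = 27 and 5·y_production + 1·y_design = 38.
Solving: y_production = 7, y_design = 3.
Reduced cost of TV spots: c₃ − yᵀa₃ = 31.5 − (7·3 + 3·5) = 31.5 − 36 = -4.5.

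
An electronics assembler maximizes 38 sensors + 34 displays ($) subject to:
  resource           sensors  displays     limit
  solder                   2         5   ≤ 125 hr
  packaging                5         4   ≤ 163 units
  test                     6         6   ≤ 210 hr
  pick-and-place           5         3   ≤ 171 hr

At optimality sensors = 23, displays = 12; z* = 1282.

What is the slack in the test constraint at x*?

test used = 6·23 + 6·12 = 210; slack = 210 − 210 = 0.

0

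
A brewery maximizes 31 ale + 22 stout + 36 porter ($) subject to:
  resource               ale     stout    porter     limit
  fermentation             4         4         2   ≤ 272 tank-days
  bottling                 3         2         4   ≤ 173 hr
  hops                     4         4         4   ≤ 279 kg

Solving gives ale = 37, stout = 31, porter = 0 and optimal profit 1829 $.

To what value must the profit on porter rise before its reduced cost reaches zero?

At the optimum: fermentation uses 272 of 272 (binding); bottling uses 173 of 173 (binding); hops uses 272 of 279 (slack = 7).
Since hops is not tight, its dual is 0.
Dual feasibility on the basic columns requires 4·y_fermentation + 3·y_bottling = 31, 4·y_fermentation + 2·y_bottling = 22.
Solving: y_fermentation = 1, y_bottling = 9.
porter enters the basis when its profit ≥ yᵀa₃ = 1·2 + 9·4 = 38.

38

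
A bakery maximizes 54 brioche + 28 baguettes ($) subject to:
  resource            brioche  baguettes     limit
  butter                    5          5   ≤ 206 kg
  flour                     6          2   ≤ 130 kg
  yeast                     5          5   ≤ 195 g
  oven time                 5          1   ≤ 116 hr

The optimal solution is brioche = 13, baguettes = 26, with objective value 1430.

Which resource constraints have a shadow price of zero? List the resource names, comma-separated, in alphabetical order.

butter, oven time

butter: 195/206 (slack 11)
flour: 130/130 (binding)
yeast: 195/195 (binding)
oven time: 91/116 (slack 25)
By complementary slackness, a constraint with positive slack has shadow price 0 → butter, oven time.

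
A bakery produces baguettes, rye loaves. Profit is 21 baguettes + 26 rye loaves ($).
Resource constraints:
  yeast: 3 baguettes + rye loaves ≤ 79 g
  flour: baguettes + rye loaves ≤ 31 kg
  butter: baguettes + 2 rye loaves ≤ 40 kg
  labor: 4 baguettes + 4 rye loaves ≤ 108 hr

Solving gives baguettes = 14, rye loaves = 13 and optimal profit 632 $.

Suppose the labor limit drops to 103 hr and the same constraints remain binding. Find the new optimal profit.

612

Check each constraint at x*: yeast 55/79 (slack 24); flour 27/31 (slack 4); butter 40/40 (tight); labor 108/108 (tight).
Slack constraints have shadow price 0 (complementary slackness).
Dual feasibility on the basic columns requires 1·y_butter + 4·y_labor = 21, 2·y_butter + 4·y_labor = 26.
→ y_butter = 5 and y_labor = 4.
Δz = y_labor·Δb = 4 × (-5) = -20, so new z* = 632 − 20 = 612.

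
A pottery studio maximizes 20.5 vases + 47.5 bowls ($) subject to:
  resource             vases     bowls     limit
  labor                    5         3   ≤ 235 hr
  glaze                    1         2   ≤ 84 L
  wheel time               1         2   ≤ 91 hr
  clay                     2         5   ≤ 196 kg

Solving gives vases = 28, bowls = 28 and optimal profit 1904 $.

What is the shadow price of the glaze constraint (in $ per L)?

7.5

Check each constraint at x*: labor 224/235 (slack 11); glaze 84/84 (tight); wheel time 84/91 (slack 7); clay 196/196 (tight).
Since labor, wheel time are not tight, their duals are 0.
From A_Bᵀ y = c: 1·y_glaze + 2·y_clay = 20.5; 2·y_glaze + 5·y_clay = 47.5.
Solving: y_glaze = 7.5, y_clay = 6.5.
Shadow price of glaze = 7.5.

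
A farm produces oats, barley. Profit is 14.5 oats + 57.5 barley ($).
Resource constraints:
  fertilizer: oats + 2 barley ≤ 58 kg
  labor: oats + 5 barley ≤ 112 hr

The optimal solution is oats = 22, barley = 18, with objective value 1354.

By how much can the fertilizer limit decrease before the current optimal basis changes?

Binding constraints: fertilizer, labor. The basis is B = [[1,2],[1,5]] with det 3.
Per unit decrease in fertilizer, x* moves by d = (-1.6667, 0.3333).
The basis stays optimal until oats reaches 0; allowable decrease = 13.2 kg.

13.2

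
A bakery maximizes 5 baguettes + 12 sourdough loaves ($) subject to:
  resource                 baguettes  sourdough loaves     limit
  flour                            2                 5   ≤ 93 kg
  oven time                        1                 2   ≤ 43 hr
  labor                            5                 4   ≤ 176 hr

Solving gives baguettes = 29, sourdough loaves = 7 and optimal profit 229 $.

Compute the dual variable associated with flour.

Check each constraint at x*: flour 93/93 (tight); oven time 43/43 (tight); labor 173/176 (slack 3).
Since labor is not tight, its dual is 0.
Dual feasibility on the basic columns requires 2·y_flour + 1·y_oven time = 5, 5·y_flour + 2·y_oven time = 12.
Solving: y_flour = 2, y_oven time = 1.
Shadow price of flour = 2.

2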